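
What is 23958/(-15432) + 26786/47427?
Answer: -120482419/121982244 ≈ -0.98770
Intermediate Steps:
23958/(-15432) + 26786/47427 = 23958*(-1/15432) + 26786*(1/47427) = -3993/2572 + 26786/47427 = -120482419/121982244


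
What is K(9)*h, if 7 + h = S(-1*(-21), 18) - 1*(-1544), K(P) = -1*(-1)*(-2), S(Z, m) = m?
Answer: -3110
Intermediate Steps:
K(P) = -2 (K(P) = 1*(-2) = -2)
h = 1555 (h = -7 + (18 - 1*(-1544)) = -7 + (18 + 1544) = -7 + 1562 = 1555)
K(9)*h = -2*1555 = -3110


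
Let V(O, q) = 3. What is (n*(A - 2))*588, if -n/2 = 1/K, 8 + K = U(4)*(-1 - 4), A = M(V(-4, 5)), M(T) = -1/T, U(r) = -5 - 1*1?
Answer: 1372/11 ≈ 124.73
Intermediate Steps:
U(r) = -6 (U(r) = -5 - 1 = -6)
A = -⅓ (A = -1/3 = -1*⅓ = -⅓ ≈ -0.33333)
K = 22 (K = -8 - 6*(-1 - 4) = -8 - 6*(-5) = -8 + 30 = 22)
n = -1/11 (n = -2/22 = -2*1/22 = -1/11 ≈ -0.090909)
(n*(A - 2))*588 = -(-⅓ - 2)/11*588 = -1/11*(-7/3)*588 = (7/33)*588 = 1372/11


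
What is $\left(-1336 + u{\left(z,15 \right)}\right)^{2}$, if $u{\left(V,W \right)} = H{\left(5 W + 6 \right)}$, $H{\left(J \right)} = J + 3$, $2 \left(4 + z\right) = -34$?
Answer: $1567504$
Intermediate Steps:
$z = -21$ ($z = -4 + \frac{1}{2} \left(-34\right) = -4 - 17 = -21$)
$H{\left(J \right)} = 3 + J$
$u{\left(V,W \right)} = 9 + 5 W$ ($u{\left(V,W \right)} = 3 + \left(5 W + 6\right) = 3 + \left(6 + 5 W\right) = 9 + 5 W$)
$\left(-1336 + u{\left(z,15 \right)}\right)^{2} = \left(-1336 + \left(9 + 5 \cdot 15\right)\right)^{2} = \left(-1336 + \left(9 + 75\right)\right)^{2} = \left(-1336 + 84\right)^{2} = \left(-1252\right)^{2} = 1567504$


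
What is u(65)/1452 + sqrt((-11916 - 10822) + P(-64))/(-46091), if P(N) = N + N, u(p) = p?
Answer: 65/1452 - I*sqrt(22866)/46091 ≈ 0.044766 - 0.0032808*I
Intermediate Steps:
P(N) = 2*N
u(65)/1452 + sqrt((-11916 - 10822) + P(-64))/(-46091) = 65/1452 + sqrt((-11916 - 10822) + 2*(-64))/(-46091) = 65*(1/1452) + sqrt(-22738 - 128)*(-1/46091) = 65/1452 + sqrt(-22866)*(-1/46091) = 65/1452 + (I*sqrt(22866))*(-1/46091) = 65/1452 - I*sqrt(22866)/46091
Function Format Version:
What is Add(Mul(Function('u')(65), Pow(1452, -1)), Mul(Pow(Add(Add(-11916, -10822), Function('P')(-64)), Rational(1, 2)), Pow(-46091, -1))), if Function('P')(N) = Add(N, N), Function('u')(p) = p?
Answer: Add(Rational(65, 1452), Mul(Rational(-1, 46091), I, Pow(22866, Rational(1, 2)))) ≈ Add(0.044766, Mul(-0.0032808, I))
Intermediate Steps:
Function('P')(N) = Mul(2, N)
Add(Mul(Function('u')(65), Pow(1452, -1)), Mul(Pow(Add(Add(-11916, -10822), Function('P')(-64)), Rational(1, 2)), Pow(-46091, -1))) = Add(Mul(65, Pow(1452, -1)), Mul(Pow(Add(Add(-11916, -10822), Mul(2, -64)), Rational(1, 2)), Pow(-46091, -1))) = Add(Mul(65, Rational(1, 1452)), Mul(Pow(Add(-22738, -128), Rational(1, 2)), Rational(-1, 46091))) = Add(Rational(65, 1452), Mul(Pow(-22866, Rational(1, 2)), Rational(-1, 46091))) = Add(Rational(65, 1452), Mul(Mul(I, Pow(22866, Rational(1, 2))), Rational(-1, 46091))) = Add(Rational(65, 1452), Mul(Rational(-1, 46091), I, Pow(22866, Rational(1, 2))))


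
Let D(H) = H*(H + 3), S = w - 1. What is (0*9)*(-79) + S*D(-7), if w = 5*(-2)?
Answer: -308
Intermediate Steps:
w = -10
S = -11 (S = -10 - 1 = -11)
D(H) = H*(3 + H)
(0*9)*(-79) + S*D(-7) = (0*9)*(-79) - (-77)*(3 - 7) = 0*(-79) - (-77)*(-4) = 0 - 11*28 = 0 - 308 = -308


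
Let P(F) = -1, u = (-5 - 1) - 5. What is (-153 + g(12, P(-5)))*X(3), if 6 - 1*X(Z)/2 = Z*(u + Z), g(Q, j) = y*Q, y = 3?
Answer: -7020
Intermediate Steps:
u = -11 (u = -6 - 5 = -11)
g(Q, j) = 3*Q
X(Z) = 12 - 2*Z*(-11 + Z)
(-153 + g(12, P(-5)))*X(3) = (-153 + 3*12)*(12 - 2*3² + 22*3) = (-153 + 36)*(12 - 2*9 + 66) = -117*(12 - 18 + 66) = -117*60 = -7020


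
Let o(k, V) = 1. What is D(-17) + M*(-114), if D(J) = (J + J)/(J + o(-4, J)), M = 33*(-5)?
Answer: 150497/8 ≈ 18812.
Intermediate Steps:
M = -165
D(J) = 2*J/(1 + J) (D(J) = (J + J)/(J + 1) = (2*J)/(1 + J) = 2*J/(1 + J))
D(-17) + M*(-114) = 2*(-17)/(1 - 17) - 165*(-114) = 2*(-17)/(-16) + 18810 = 2*(-17)*(-1/16) + 18810 = 17/8 + 18810 = 150497/8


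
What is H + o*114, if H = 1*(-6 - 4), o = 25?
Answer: 2840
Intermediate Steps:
H = -10 (H = 1*(-10) = -10)
H + o*114 = -10 + 25*114 = -10 + 2850 = 2840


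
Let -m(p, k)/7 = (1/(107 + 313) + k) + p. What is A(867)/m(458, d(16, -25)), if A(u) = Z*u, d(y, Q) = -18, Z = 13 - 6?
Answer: -364140/184801 ≈ -1.9704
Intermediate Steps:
Z = 7
A(u) = 7*u
m(p, k) = -1/60 - 7*k - 7*p (m(p, k) = -7*((1/(107 + 313) + k) + p) = -7*((1/420 + k) + p) = -7*(1/420 + k + p) = -1/60 - 7*k - 7*p)
A(867)/m(458, d(16, -25)) = (7*867)/(-1/60 - 7*(-18) - 7*458) = 6069/(-1/60 + 126 - 3206) = 6069/(-184801/60) = 6069*(-60/184801) = -364140/184801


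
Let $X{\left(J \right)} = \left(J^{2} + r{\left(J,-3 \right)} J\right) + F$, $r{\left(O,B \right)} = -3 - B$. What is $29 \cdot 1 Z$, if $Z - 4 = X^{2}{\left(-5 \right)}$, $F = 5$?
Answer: $26216$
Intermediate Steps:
$X{\left(J \right)} = 5 + J^{2}$ ($X{\left(J \right)} = \left(J^{2} + \left(-3 - -3\right) J\right) + 5 = \left(J^{2} + \left(-3 + 3\right) J\right) + 5 = \left(J^{2} + 0 J\right) + 5 = \left(J^{2} + 0\right) + 5 = J^{2} + 5 = 5 + J^{2}$)
$Z = 904$ ($Z = 4 + \left(5 + \left(-5\right)^{2}\right)^{2} = 4 + \left(5 + 25\right)^{2} = 4 + 30^{2} = 4 + 900 = 904$)
$29 \cdot 1 Z = 29 \cdot 1 \cdot 904 = 29 \cdot 904 = 26216$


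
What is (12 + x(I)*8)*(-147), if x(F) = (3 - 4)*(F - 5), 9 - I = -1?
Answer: 4116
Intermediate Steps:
I = 10 (I = 9 - 1*(-1) = 9 + 1 = 10)
x(F) = 5 - F (x(F) = -(-5 + F) = 5 - F)
(12 + x(I)*8)*(-147) = (12 + (5 - 1*10)*8)*(-147) = (12 + (5 - 10)*8)*(-147) = (12 - 5*8)*(-147) = (12 - 40)*(-147) = -28*(-147) = 4116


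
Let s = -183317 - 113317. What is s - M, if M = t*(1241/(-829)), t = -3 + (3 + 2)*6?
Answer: -245876079/829 ≈ -2.9659e+5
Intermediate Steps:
s = -296634
t = 27 (t = -3 + 5*6 = -3 + 30 = 27)
M = -33507/829 (M = 27*(1241/(-829)) = 27*(1241*(-1/829)) = 27*(-1241/829) = -33507/829 ≈ -40.419)
s - M = -296634 - 1*(-33507/829) = -296634 + 33507/829 = -245876079/829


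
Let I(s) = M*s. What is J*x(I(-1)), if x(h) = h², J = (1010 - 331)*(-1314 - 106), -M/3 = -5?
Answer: -216940500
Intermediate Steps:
M = 15 (M = -3*(-5) = 15)
J = -964180 (J = 679*(-1420) = -964180)
I(s) = 15*s
J*x(I(-1)) = -964180*(15*(-1))² = -964180*(-15)² = -964180*225 = -216940500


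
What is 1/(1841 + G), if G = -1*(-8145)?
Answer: 1/9986 ≈ 0.00010014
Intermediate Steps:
G = 8145
1/(1841 + G) = 1/(1841 + 8145) = 1/9986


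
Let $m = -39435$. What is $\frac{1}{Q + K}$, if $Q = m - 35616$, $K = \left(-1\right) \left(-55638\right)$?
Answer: $- \frac{1}{19413} \approx -5.1512 \cdot 10^{-5}$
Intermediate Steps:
$K = 55638$
$Q = -75051$ ($Q = -39435 - 35616 = -75051$)
$\frac{1}{Q + K} = \frac{1}{-75051 + 55638} = \frac{1}{-19413} = - \frac{1}{19413}$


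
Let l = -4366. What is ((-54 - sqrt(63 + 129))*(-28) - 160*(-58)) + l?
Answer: 6426 + 224*sqrt(3) ≈ 6814.0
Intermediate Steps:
((-54 - sqrt(63 + 129))*(-28) - 160*(-58)) + l = ((-54 - sqrt(63 + 129))*(-28) - 160*(-58)) - 4366 = ((-54 - sqrt(192))*(-28) + 9280) - 4366 = ((-54 - 8*sqrt(3))*(-28) + 9280) - 4366 = ((1512 + 224*sqrt(3)) + 9280) - 4366 = (10792 + 224*sqrt(3)) - 4366 = 6426 + 224*sqrt(3)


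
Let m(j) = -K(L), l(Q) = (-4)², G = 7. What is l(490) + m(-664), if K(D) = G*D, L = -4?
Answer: 44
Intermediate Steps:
l(Q) = 16
K(D) = 7*D
m(j) = 28 (m(j) = -7*(-4) = -1*(-28) = 28)
l(490) + m(-664) = 16 + 28 = 44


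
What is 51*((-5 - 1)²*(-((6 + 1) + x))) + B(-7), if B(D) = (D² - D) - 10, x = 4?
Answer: -20150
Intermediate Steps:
B(D) = -10 + D² - D
51*((-5 - 1)²*(-((6 + 1) + x))) + B(-7) = 51*((-5 - 1)²*(-((6 + 1) + 4))) + (-10 + (-7)² - 1*(-7)) = 51*((-6)²*(-(7 + 4))) + (-10 + 49 + 7) = 51*(36*(-1*11)) + 46 = 51*(36*(-11)) + 46 = 51*(-396) + 46 = -20196 + 46 = -20150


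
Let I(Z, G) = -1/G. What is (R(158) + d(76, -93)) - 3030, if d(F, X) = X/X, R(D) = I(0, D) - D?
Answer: -503547/158 ≈ -3187.0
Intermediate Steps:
R(D) = -D - 1/D (R(D) = -1/D - D = -D - 1/D)
d(F, X) = 1
(R(158) + d(76, -93)) - 3030 = ((-1*158 - 1/158) + 1) - 3030 = ((-158 - 1*1/158) + 1) - 3030 = ((-158 - 1/158) + 1) - 3030 = (-24965/158 + 1) - 3030 = -24807/158 - 3030 = -503547/158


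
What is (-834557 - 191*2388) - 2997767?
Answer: -4288432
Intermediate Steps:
(-834557 - 191*2388) - 2997767 = (-834557 - 456108) - 2997767 = -1290665 - 2997767 = -4288432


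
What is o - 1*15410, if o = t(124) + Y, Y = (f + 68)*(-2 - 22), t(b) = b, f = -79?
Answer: -15022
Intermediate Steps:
Y = 264 (Y = (-79 + 68)*(-2 - 22) = -11*(-24) = 264)
o = 388 (o = 124 + 264 = 388)
o - 1*15410 = 388 - 1*15410 = 388 - 15410 = -15022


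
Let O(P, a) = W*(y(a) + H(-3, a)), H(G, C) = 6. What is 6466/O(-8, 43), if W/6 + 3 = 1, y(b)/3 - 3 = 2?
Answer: -3233/126 ≈ -25.659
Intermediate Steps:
y(b) = 15 (y(b) = 9 + 3*2 = 9 + 6 = 15)
W = -12 (W = -18 + 6*1 = -18 + 6 = -12)
O(P, a) = -252 (O(P, a) = -12*(15 + 6) = -12*21 = -252)
6466/O(-8, 43) = 6466/(-252) = 6466*(-1/252) = -3233/126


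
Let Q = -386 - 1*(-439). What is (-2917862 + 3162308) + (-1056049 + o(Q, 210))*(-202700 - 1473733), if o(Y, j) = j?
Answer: 1770043586733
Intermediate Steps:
Q = 53 (Q = -386 + 439 = 53)
(-2917862 + 3162308) + (-1056049 + o(Q, 210))*(-202700 - 1473733) = (-2917862 + 3162308) + (-1056049 + 210)*(-202700 - 1473733) = 244446 - 1055839*(-1676433) = 244446 + 1770043342287 = 1770043586733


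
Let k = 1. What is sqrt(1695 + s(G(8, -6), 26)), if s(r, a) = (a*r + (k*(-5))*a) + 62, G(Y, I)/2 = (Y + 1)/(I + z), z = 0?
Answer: sqrt(1549) ≈ 39.357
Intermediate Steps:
G(Y, I) = 2*(1 + Y)/I (G(Y, I) = 2*((Y + 1)/(I + 0)) = 2*((1 + Y)/I) = 2*(1 + Y)/I)
s(r, a) = 62 - 5*a + a*r (s(r, a) = (a*r + (1*(-5))*a) + 62 = (a*r - 5*a) + 62 = (-5*a + a*r) + 62 = 62 - 5*a + a*r)
sqrt(1695 + s(G(8, -6), 26)) = sqrt(1695 + (62 - 5*26 + 26*(2*(1 + 8)/(-6)))) = sqrt(1695 + (62 - 130 + 26*(2*(-1/6)*9))) = sqrt(1695 + (62 - 130 + 26*(-3))) = sqrt(1695 + (62 - 130 - 78)) = sqrt(1695 - 146) = sqrt(1549)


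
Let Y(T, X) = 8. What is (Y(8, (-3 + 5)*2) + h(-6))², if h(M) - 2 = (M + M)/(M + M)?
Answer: 121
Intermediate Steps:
h(M) = 3 (h(M) = 2 + (M + M)/(M + M) = 2 + (2*M)/((2*M)) = 2 + (2*M)*(1/(2*M)) = 2 + 1 = 3)
(Y(8, (-3 + 5)*2) + h(-6))² = (8 + 3)² = 11² = 121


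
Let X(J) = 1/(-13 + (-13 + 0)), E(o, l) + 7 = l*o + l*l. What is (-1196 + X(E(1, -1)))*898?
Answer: -13962553/13 ≈ -1.0740e+6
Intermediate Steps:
E(o, l) = -7 + l² + l*o (E(o, l) = -7 + (l*o + l*l) = -7 + (l*o + l²) = -7 + (l² + l*o) = -7 + l² + l*o)
X(J) = -1/26 (X(J) = 1/(-13 - 13) = 1/(-26) = -1/26)
(-1196 + X(E(1, -1)))*898 = (-1196 - 1/26)*898 = -31097/26*898 = -13962553/13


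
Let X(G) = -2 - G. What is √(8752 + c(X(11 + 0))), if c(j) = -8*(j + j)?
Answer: 16*√35 ≈ 94.657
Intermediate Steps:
c(j) = -16*j
√(8752 + c(X(11 + 0))) = √(8752 - 16*(-2 - (11 + 0))) = √(8752 - 16*(-2 - 1*11)) = √(8752 - 16*(-2 - 11)) = √(8752 - 16*(-13)) = √(8752 + 208) = √8960 = 16*√35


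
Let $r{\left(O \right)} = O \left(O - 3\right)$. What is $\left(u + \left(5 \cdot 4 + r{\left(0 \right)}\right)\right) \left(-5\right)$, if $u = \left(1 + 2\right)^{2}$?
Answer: $-145$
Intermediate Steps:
$u = 9$ ($u = 3^{2} = 9$)
$r{\left(O \right)} = O \left(-3 + O\right)$
$\left(u + \left(5 \cdot 4 + r{\left(0 \right)}\right)\right) \left(-5\right) = \left(9 + \left(5 \cdot 4 + 0 \left(-3 + 0\right)\right)\right) \left(-5\right) = \left(9 + \left(20 + 0 \left(-3\right)\right)\right) \left(-5\right) = \left(9 + \left(20 + 0\right)\right) \left(-5\right) = \left(9 + 20\right) \left(-5\right) = 29 \left(-5\right) = -145$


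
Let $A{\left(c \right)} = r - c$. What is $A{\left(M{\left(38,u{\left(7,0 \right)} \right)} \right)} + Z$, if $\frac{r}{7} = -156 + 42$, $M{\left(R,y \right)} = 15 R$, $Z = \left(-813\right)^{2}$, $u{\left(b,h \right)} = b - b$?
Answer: $659601$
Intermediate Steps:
$u{\left(b,h \right)} = 0$
$Z = 660969$
$r = -798$ ($r = 7 \left(-156 + 42\right) = 7 \left(-114\right) = -798$)
$A{\left(c \right)} = -798 - c$
$A{\left(M{\left(38,u{\left(7,0 \right)} \right)} \right)} + Z = \left(-798 - 15 \cdot 38\right) + 660969 = \left(-798 - 570\right) + 660969 = -1368 + 660969 = 659601$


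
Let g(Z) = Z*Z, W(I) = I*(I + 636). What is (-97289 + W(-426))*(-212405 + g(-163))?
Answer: 34704687164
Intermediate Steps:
W(I) = I*(636 + I)
g(Z) = Z**2
(-97289 + W(-426))*(-212405 + g(-163)) = (-97289 - 426*(636 - 426))*(-212405 + (-163)**2) = (-97289 - 426*210)*(-212405 + 26569) = (-97289 - 89460)*(-185836) = -186749*(-185836) = 34704687164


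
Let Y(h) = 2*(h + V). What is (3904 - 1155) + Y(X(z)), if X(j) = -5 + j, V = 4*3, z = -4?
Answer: 2755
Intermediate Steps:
V = 12
Y(h) = 24 + 2*h (Y(h) = 2*(h + 12) = 2*(12 + h) = 24 + 2*h)
(3904 - 1155) + Y(X(z)) = (3904 - 1155) + (24 + 2*(-5 - 4)) = 2749 + (24 + 2*(-9)) = 2749 + (24 - 18) = 2749 + 6 = 2755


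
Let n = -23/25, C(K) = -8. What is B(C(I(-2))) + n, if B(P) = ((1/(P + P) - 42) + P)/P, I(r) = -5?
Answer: 17081/3200 ≈ 5.3378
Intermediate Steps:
B(P) = (-42 + P + 1/(2*P))/P (B(P) = ((1/(2*P) - 42) + P)/P = ((-42 + 1/(2*P)) + P)/P = (-42 + P + 1/(2*P))/P)
n = -23/25 (n = (1/25)*(-23) = -23/25 ≈ -0.92000)
B(C(I(-2))) + n = (1 + (½)/(-8)² - 42/(-8)) - 23/25 = (1 + (½)*(1/64) - 42*(-⅛)) - 23/25 = (1 + 1/128 + 21/4) - 23/25 = 801/128 - 23/25 = 17081/3200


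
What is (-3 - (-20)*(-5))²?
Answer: 10609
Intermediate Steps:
(-3 - (-20)*(-5))² = (-3 - 4*(-5)*(-5))² = (-3 + 20*(-5))² = (-3 - 100)² = (-103)² = 10609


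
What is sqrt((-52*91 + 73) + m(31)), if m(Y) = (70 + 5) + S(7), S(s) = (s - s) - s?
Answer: I*sqrt(4591) ≈ 67.757*I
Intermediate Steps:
S(s) = -s (S(s) = 0 - s = -s)
m(Y) = 68 (m(Y) = (70 + 5) - 1*7 = 75 - 7 = 68)
sqrt((-52*91 + 73) + m(31)) = sqrt((-52*91 + 73) + 68) = sqrt((-4732 + 73) + 68) = sqrt(-4659 + 68) = sqrt(-4591) = I*sqrt(4591)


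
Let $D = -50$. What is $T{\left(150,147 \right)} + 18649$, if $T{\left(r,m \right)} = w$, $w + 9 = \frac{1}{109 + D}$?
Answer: $\frac{1099761}{59} \approx 18640.0$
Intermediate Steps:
$w = - \frac{530}{59}$ ($w = -9 + \frac{1}{109 - 50} = -9 + \frac{1}{59} = - \frac{530}{59} \approx -8.983$)
$T{\left(r,m \right)} = - \frac{530}{59}$
$T{\left(150,147 \right)} + 18649 = - \frac{530}{59} + 18649 = \frac{1099761}{59}$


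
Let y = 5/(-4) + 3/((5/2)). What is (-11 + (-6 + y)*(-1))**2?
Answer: 9801/400 ≈ 24.503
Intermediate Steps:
y = -1/20 (y = 5*(-1/4) + 3/((5*(1/2))) = -5/4 + 3/(5/2) = -5/4 + 3*(2/5) = -5/4 + 6/5 = -1/20 ≈ -0.050000)
(-11 + (-6 + y)*(-1))**2 = (-11 + (-6 - 1/20)*(-1))**2 = (-11 - 121/20*(-1))**2 = (-11 + 121/20)**2 = (-99/20)**2 = 9801/400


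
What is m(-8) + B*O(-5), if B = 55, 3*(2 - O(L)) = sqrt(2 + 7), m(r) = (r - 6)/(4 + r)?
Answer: 117/2 ≈ 58.500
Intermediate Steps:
m(r) = (-6 + r)/(4 + r)
O(L) = 1 (O(L) = 2 - sqrt(2 + 7)/3 = 2 - sqrt(9)/3 = 2 - 1/3*3 = 2 - 1 = 1)
m(-8) + B*O(-5) = (-6 - 8)/(4 - 8) + 55*1 = -14/(-4) + 55 = -1/4*(-14) + 55 = 7/2 + 55 = 117/2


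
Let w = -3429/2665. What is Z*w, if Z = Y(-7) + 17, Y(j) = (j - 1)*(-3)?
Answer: -3429/65 ≈ -52.754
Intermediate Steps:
w = -3429/2665 (w = -3429*1/2665 = -3429/2665 ≈ -1.2867)
Y(j) = 3 - 3*j (Y(j) = (-1 + j)*(-3) = 3 - 3*j)
Z = 41 (Z = (3 - 3*(-7)) + 17 = (3 + 21) + 17 = 24 + 17 = 41)
Z*w = 41*(-3429/2665) = -3429/65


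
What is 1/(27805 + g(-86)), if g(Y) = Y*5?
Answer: 1/27375 ≈ 3.6530e-5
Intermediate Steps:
g(Y) = 5*Y
1/(27805 + g(-86)) = 1/(27805 + 5*(-86)) = 1/(27805 - 430) = 1/27375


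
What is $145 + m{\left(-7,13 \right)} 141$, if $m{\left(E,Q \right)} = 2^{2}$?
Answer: $709$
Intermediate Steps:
$m{\left(E,Q \right)} = 4$
$145 + m{\left(-7,13 \right)} 141 = 145 + 4 \cdot 141 = 145 + 564 = 709$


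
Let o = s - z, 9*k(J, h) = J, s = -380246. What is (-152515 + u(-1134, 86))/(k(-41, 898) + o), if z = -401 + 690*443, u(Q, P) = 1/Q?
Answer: 172952011/777379176 ≈ 0.22248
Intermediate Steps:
k(J, h) = J/9
z = 305269 (z = -401 + 305670 = 305269)
o = -685515 (o = -380246 - 1*305269 = -380246 - 305269 = -685515)
(-152515 + u(-1134, 86))/(k(-41, 898) + o) = (-152515 + 1/(-1134))/((⅑)*(-41) - 685515) = (-152515 - 1/1134)/(-41/9 - 685515) = -172952011/(1134*(-6169676/9)) = -172952011/1134*(-9/6169676) = 172952011/777379176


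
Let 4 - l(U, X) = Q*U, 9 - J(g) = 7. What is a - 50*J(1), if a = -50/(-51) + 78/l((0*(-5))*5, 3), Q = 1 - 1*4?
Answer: -8111/102 ≈ -79.520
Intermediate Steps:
Q = -3 (Q = 1 - 4 = -3)
J(g) = 2 (J(g) = 9 - 1*7 = 9 - 7 = 2)
l(U, X) = 4 + 3*U (l(U, X) = 4 - (-3)*U = 4 + 3*U)
a = 2089/102 (a = -50/(-51) + 78/(4 + 3*((0*(-5))*5)) = -50*(-1/51) + 78/(4 + 3*(0*5)) = 50/51 + 78/(4 + 3*0) = 50/51 + 78/(4 + 0) = 50/51 + 78/4 = 50/51 + 78*(¼) = 50/51 + 39/2 = 2089/102 ≈ 20.480)
a - 50*J(1) = 2089/102 - 50*2 = 2089/102 - 100 = -8111/102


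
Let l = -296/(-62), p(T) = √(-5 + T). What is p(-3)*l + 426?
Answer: 426 + 296*I*√2/31 ≈ 426.0 + 13.503*I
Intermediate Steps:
l = 148/31 (l = -296*(-1/62) = 148/31 ≈ 4.7742)
p(-3)*l + 426 = √(-5 - 3)*(148/31) + 426 = √(-8)*(148/31) + 426 = (2*I*√2)*(148/31) + 426 = 296*I*√2/31 + 426 = 426 + 296*I*√2/31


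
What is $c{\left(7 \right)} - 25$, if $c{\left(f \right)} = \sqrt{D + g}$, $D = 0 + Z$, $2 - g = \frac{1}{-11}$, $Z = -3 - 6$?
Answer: $-25 + \frac{2 i \sqrt{209}}{11} \approx -25.0 + 2.6285 i$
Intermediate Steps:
$Z = -9$ ($Z = -3 - 6 = -9$)
$g = \frac{23}{11}$ ($g = 2 - \frac{1}{-11} = 2 - - \frac{1}{11} = 2 + \frac{1}{11} = \frac{23}{11} \approx 2.0909$)
$D = -9$ ($D = 0 - 9 = -9$)
$c{\left(f \right)} = \frac{2 i \sqrt{209}}{11}$ ($c{\left(f \right)} = \sqrt{-9 + \frac{23}{11}} = \sqrt{- \frac{76}{11}} = \frac{2 i \sqrt{209}}{11}$)
$c{\left(7 \right)} - 25 = \frac{2 i \sqrt{209}}{11} - 25 = -25 + \frac{2 i \sqrt{209}}{11}$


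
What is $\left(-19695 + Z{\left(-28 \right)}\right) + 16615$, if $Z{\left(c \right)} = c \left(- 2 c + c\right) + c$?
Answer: $-3892$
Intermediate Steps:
$Z{\left(c \right)} = c - c^{2}$ ($Z{\left(c \right)} = c \left(- c\right) + c = - c^{2} + c = c - c^{2}$)
$\left(-19695 + Z{\left(-28 \right)}\right) + 16615 = \left(-19695 - 28 \left(1 - -28\right)\right) + 16615 = \left(-19695 - 28 \left(1 + 28\right)\right) + 16615 = \left(-19695 - 812\right) + 16615 = -20507 + 16615 = -3892$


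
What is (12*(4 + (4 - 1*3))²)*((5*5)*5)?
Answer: 37500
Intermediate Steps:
(12*(4 + (4 - 1*3))²)*((5*5)*5) = (12*(4 + (4 - 3))²)*(25*5) = (12*(4 + 1)²)*125 = (12*5²)*125 = (12*25)*125 = 300*125 = 37500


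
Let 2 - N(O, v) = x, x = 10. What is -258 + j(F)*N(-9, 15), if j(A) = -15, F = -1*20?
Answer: -138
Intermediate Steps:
F = -20
N(O, v) = -8 (N(O, v) = 2 - 1*10 = 2 - 10 = -8)
-258 + j(F)*N(-9, 15) = -258 - 15*(-8) = -258 + 120 = -138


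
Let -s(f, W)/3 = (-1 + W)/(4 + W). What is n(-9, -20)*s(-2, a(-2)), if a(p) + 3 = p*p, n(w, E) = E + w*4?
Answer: 0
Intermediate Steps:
n(w, E) = E + 4*w
a(p) = -3 + p**2 (a(p) = -3 + p*p = -3 + p**2)
s(f, W) = -3*(-1 + W)/(4 + W)
n(-9, -20)*s(-2, a(-2)) = (-20 + 4*(-9))*(3*(1 - (-3 + (-2)**2))/(4 + (-3 + (-2)**2))) = (-20 - 36)*(3*(1 - (-3 + 4))/(4 + (-3 + 4))) = -168*(1 - 1*1)/(4 + 1) = -168*(1 - 1)/5 = -168*0/5 = -56*0 = 0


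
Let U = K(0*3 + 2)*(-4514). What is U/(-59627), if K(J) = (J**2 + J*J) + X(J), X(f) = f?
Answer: 45140/59627 ≈ 0.75704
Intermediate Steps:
K(J) = J + 2*J**2 (K(J) = (J**2 + J*J) + J = (J**2 + J**2) + J = 2*J**2 + J = J + 2*J**2)
U = -45140 (U = ((0*3 + 2)*(1 + 2*(0*3 + 2)))*(-4514) = ((0 + 2)*(1 + 2*(0 + 2)))*(-4514) = (2*(1 + 2*2))*(-4514) = (2*(1 + 4))*(-4514) = (2*5)*(-4514) = 10*(-4514) = -45140)
U/(-59627) = -45140/(-59627) = -45140*(-1/59627) = 45140/59627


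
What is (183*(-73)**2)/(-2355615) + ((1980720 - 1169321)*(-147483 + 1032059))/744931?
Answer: 51234181783148971/53174867805 ≈ 9.6350e+5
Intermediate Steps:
(183*(-73)**2)/(-2355615) + ((1980720 - 1169321)*(-147483 + 1032059))/744931 = (183*5329)*(-1/2355615) + (811399*884576)*(1/744931) = 975207*(-1/2355615) + 717744081824*(1/744931) = -325069/785205 + 65249461984/67721 = 51234181783148971/53174867805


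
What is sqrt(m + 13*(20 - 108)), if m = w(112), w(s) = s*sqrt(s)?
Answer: 2*sqrt(-286 + 112*sqrt(7)) ≈ 6.4262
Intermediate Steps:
w(s) = s**(3/2)
m = 448*sqrt(7) (m = 112**(3/2) = 448*sqrt(7) ≈ 1185.3)
sqrt(m + 13*(20 - 108)) = sqrt(448*sqrt(7) + 13*(20 - 108)) = sqrt(448*sqrt(7) + 13*(-88)) = sqrt(448*sqrt(7) - 1144) = sqrt(-1144 + 448*sqrt(7))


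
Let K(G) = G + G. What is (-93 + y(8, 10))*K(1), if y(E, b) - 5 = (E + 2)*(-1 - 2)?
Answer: -236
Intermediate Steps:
y(E, b) = -1 - 3*E (y(E, b) = 5 + (E + 2)*(-1 - 2) = 5 + (2 + E)*(-3) = 5 + (-6 - 3*E) = -1 - 3*E)
K(G) = 2*G
(-93 + y(8, 10))*K(1) = (-93 + (-1 - 3*8))*(2*1) = (-93 + (-1 - 24))*2 = (-93 - 25)*2 = -118*2 = -236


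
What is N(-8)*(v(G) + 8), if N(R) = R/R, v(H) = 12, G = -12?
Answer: 20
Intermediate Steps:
N(R) = 1
N(-8)*(v(G) + 8) = 1*(12 + 8) = 1*20 = 20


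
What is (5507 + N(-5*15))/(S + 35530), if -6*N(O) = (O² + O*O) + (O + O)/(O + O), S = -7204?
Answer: 21791/169956 ≈ 0.12822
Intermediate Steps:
N(O) = -⅙ - O²/3 (N(O) = -((O² + O*O) + (O + O)/(O + O))/6 = -((O² + O²) + (2*O)/((2*O)))/6 = -(2*O² + (2*O)*(1/(2*O)))/6 = -(2*O² + 1)/6 = -(1 + 2*O²)/6 = -⅙ - O²/3)
(5507 + N(-5*15))/(S + 35530) = (5507 + (-⅙ - (-5*15)²/3))/(-7204 + 35530) = (5507 + (-⅙ - ⅓*(-75)²))/28326 = (5507 + (-⅙ - ⅓*5625))*(1/28326) = (5507 + (-⅙ - 1875))*(1/28326) = (5507 - 11251/6)*(1/28326) = (21791/6)*(1/28326) = 21791/169956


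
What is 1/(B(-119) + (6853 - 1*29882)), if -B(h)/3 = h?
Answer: -1/22672 ≈ -4.4107e-5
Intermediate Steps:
B(h) = -3*h
1/(B(-119) + (6853 - 1*29882)) = 1/(-3*(-119) + (6853 - 1*29882)) = 1/(357 + (6853 - 29882)) = 1/(357 - 23029) = 1/(-22672) = -1/22672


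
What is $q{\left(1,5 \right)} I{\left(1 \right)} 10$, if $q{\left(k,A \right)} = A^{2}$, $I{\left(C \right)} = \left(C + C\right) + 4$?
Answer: $1500$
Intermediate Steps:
$I{\left(C \right)} = 4 + 2 C$ ($I{\left(C \right)} = 2 C + 4 = 4 + 2 C$)
$q{\left(1,5 \right)} I{\left(1 \right)} 10 = 5^{2} \left(4 + 2 \cdot 1\right) 10 = 25 \left(4 + 2\right) 10 = 25 \cdot 6 \cdot 10 = 150 \cdot 10 = 1500$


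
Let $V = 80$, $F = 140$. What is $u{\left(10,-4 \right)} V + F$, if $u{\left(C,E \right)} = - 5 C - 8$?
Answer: $-4500$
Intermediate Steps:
$u{\left(C,E \right)} = -8 - 5 C$
$u{\left(10,-4 \right)} V + F = \left(-8 - 50\right) 80 + 140 = \left(-58\right) 80 + 140 = -4640 + 140 = -4500$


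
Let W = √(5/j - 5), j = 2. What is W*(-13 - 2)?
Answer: -15*I*√10/2 ≈ -23.717*I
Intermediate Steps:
W = I*√10/2 (W = √(5/2 - 5) = √(-5/2) = I*√10/2 ≈ 1.5811*I)
W*(-13 - 2) = (I*√10/2)*(-13 - 2) = (I*√10/2)*(-15) = -15*I*√10/2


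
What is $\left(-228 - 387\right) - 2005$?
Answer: $-2620$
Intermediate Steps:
$\left(-228 - 387\right) - 2005 = -615 - 2005 = -2620$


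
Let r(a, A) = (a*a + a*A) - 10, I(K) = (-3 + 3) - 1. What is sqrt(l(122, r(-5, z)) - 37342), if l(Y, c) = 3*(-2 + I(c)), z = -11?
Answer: I*sqrt(37351) ≈ 193.26*I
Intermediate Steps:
I(K) = -1 (I(K) = 0 - 1 = -1)
r(a, A) = -10 + a**2 + A*a (r(a, A) = (a**2 + A*a) - 10 = -10 + a**2 + A*a)
l(Y, c) = -9 (l(Y, c) = 3*(-2 - 1) = 3*(-3) = -9)
sqrt(l(122, r(-5, z)) - 37342) = sqrt(-9 - 37342) = sqrt(-37351) = I*sqrt(37351)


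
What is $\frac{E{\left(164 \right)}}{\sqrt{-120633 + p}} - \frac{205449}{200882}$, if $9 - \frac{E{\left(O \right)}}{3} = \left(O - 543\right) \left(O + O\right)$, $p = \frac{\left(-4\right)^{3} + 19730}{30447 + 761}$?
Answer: $- \frac{205449}{200882} - \frac{745926 i \sqrt{20340824359}}{99070921} \approx -1.0227 - 1073.8 i$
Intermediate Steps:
$p = \frac{9833}{15604}$ ($p = \frac{-64 + 19730}{31208} = 19666 \cdot \frac{1}{31208} = \frac{9833}{15604} \approx 0.63016$)
$E{\left(O \right)} = 27 - 6 O \left(-543 + O\right)$ ($E{\left(O \right)} = 27 - 3 \left(O - 543\right) \left(O + O\right) = 27 - 3 \left(-543 + O\right) 2 O = 27 - 3 \cdot 2 O \left(-543 + O\right) = 27 - 6 O \left(-543 + O\right)$)
$\frac{E{\left(164 \right)}}{\sqrt{-120633 + p}} - \frac{205449}{200882} = \frac{27 - 6 \cdot 164^{2} + 3258 \cdot 164}{\sqrt{-120633 + \frac{9833}{15604}}} - \frac{205449}{200882} = \frac{27 - 161376 + 534312}{\sqrt{- \frac{1882347499}{15604}}} - \frac{205449}{200882} = \frac{27 - 161376 + 534312}{\frac{19}{7802} i \sqrt{20340824359}} - \frac{205449}{200882} = 372963 \left(- \frac{2 i \sqrt{20340824359}}{99070921}\right) - \frac{205449}{200882} = - \frac{745926 i \sqrt{20340824359}}{99070921} - \frac{205449}{200882} = - \frac{205449}{200882} - \frac{745926 i \sqrt{20340824359}}{99070921}$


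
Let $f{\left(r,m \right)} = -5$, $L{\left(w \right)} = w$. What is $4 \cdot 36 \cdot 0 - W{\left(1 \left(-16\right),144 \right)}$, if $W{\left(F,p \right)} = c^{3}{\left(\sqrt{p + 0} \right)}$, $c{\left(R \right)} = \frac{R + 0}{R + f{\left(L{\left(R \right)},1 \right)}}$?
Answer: $- \frac{1728}{343} \approx -5.0379$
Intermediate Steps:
$c{\left(R \right)} = \frac{R}{-5 + R}$ ($c{\left(R \right)} = \frac{R + 0}{R - 5} = \frac{R}{-5 + R}$)
$W{\left(F,p \right)} = \frac{p^{\frac{3}{2}}}{\left(-5 + \sqrt{p}\right)^{3}}$ ($W{\left(F,p \right)} = \left(\frac{\sqrt{p + 0}}{-5 + \sqrt{p + 0}}\right)^{3} = \left(\frac{\sqrt{p}}{-5 + \sqrt{p}}\right)^{3} = \frac{p^{\frac{3}{2}}}{\left(-5 + \sqrt{p}\right)^{3}}$)
$4 \cdot 36 \cdot 0 - W{\left(1 \left(-16\right),144 \right)} = 4 \cdot 36 \cdot 0 - \frac{144^{\frac{3}{2}}}{\left(-5 + \sqrt{144}\right)^{3}} = 144 \cdot 0 - \frac{1728}{\left(-5 + 12\right)^{3}} = 0 - \frac{1728}{343} = - \frac{1728}{343}$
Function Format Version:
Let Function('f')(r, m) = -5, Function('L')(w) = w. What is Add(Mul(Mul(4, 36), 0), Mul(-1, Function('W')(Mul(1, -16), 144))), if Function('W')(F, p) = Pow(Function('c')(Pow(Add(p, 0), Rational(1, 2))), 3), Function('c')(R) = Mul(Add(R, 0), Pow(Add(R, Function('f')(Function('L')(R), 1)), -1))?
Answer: Rational(-1728, 343) ≈ -5.0379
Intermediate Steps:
Function('c')(R) = Mul(R, Pow(Add(-5, R), -1)) (Function('c')(R) = Mul(Add(R, 0), Pow(Add(R, -5), -1)) = Mul(R, Pow(Add(-5, R), -1)))
Function('W')(F, p) = Mul(Pow(p, Rational(3, 2)), Pow(Add(-5, Pow(p, Rational(1, 2))), -3)) (Function('W')(F, p) = Pow(Mul(Pow(Add(p, 0), Rational(1, 2)), Pow(Add(-5, Pow(Add(p, 0), Rational(1, 2))), -1)), 3) = Pow(Mul(Pow(p, Rational(1, 2)), Pow(Add(-5, Pow(p, Rational(1, 2))), -1)), 3) = Mul(Pow(p, Rational(3, 2)), Pow(Add(-5, Pow(p, Rational(1, 2))), -3)))
Add(Mul(Mul(4, 36), 0), Mul(-1, Function('W')(Mul(1, -16), 144))) = Add(Mul(Mul(4, 36), 0), Mul(-1, Mul(Pow(144, Rational(3, 2)), Pow(Add(-5, Pow(144, Rational(1, 2))), -3)))) = Add(Mul(144, 0), Mul(-1, Mul(1728, Pow(Add(-5, 12), -3)))) = Add(0, Mul(-1, Mul(1728, Pow(7, -3)))) = Add(0, Mul(-1, Mul(1728, Rational(1, 343)))) = Add(0, Mul(-1, Rational(1728, 343))) = Add(0, Rational(-1728, 343)) = Rational(-1728, 343)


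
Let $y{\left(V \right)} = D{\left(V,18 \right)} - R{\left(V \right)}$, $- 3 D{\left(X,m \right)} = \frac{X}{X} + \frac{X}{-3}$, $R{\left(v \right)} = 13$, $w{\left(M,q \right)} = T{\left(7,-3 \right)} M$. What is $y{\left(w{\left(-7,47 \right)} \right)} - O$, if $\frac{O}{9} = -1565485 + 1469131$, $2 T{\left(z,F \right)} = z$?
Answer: $\frac{15609059}{18} \approx 8.6717 \cdot 10^{5}$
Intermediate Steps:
$T{\left(z,F \right)} = \frac{z}{2}$
$O = -867186$ ($O = 9 \left(-1565485 + 1469131\right) = 9 \left(-96354\right) = -867186$)
$w{\left(M,q \right)} = \frac{7 M}{2}$ ($w{\left(M,q \right)} = \frac{1}{2} \cdot 7 M = \frac{7 M}{2}$)
$D{\left(X,m \right)} = - \frac{1}{3} + \frac{X}{9}$ ($D{\left(X,m \right)} = - \frac{\frac{X}{X} + \frac{X}{-3}}{3} = - \frac{1 + X \left(- \frac{1}{3}\right)}{3} = - \frac{1 - \frac{X}{3}}{3} = - \frac{1}{3} + \frac{X}{9}$)
$y{\left(V \right)} = - \frac{40}{3} + \frac{V}{9}$ ($y{\left(V \right)} = \left(- \frac{1}{3} + \frac{V}{9}\right) - 13 = - \frac{40}{3} + \frac{V}{9}$)
$y{\left(w{\left(-7,47 \right)} \right)} - O = \left(- \frac{40}{3} + \frac{\frac{7}{2} \left(-7\right)}{9}\right) - -867186 = \left(- \frac{40}{3} + \frac{1}{9} \left(- \frac{49}{2}\right)\right) + 867186 = \left(- \frac{40}{3} - \frac{49}{18}\right) + 867186 = - \frac{289}{18} + 867186 = \frac{15609059}{18}$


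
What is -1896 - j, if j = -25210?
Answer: 23314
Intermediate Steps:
-1896 - j = -1896 - 1*(-25210) = -1896 + 25210 = 23314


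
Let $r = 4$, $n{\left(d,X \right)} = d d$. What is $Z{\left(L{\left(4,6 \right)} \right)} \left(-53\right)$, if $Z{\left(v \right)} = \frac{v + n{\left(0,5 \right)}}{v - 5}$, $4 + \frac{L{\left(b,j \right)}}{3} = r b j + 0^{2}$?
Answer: $- \frac{14628}{271} \approx -53.978$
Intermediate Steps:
$n{\left(d,X \right)} = d^{2}$
$L{\left(b,j \right)} = -12 + 12 b j$ ($L{\left(b,j \right)} = -12 + 3 \left(4 b j + 0^{2}\right) = -12 + 3 \left(4 b j + 0\right) = -12 + 3 \cdot 4 b j = -12 + 12 b j$)
$Z{\left(v \right)} = \frac{v}{-5 + v}$ ($Z{\left(v \right)} = \frac{v + 0^{2}}{v - 5} = \frac{v + 0}{-5 + v} = \frac{v}{-5 + v}$)
$Z{\left(L{\left(4,6 \right)} \right)} \left(-53\right) = \frac{-12 + 12 \cdot 4 \cdot 6}{-5 - \left(12 - 288\right)} \left(-53\right) = \frac{-12 + 288}{-5 + \left(-12 + 288\right)} \left(-53\right) = \frac{276}{-5 + 276} \left(-53\right) = \frac{276}{271} \left(-53\right) = - \frac{14628}{271}$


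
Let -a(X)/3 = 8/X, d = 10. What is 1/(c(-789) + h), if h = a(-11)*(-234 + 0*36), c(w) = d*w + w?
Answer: -11/101085 ≈ -0.00010882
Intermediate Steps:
a(X) = -24/X
c(w) = 11*w (c(w) = 10*w + w = 11*w)
h = -5616/11 (h = (-24/(-11))*(-234 + 0*36) = (-24*(-1/11))*(-234 + 0) = (24/11)*(-234) = -5616/11 ≈ -510.55)
1/(c(-789) + h) = 1/(11*(-789) - 5616/11) = 1/(-8679 - 5616/11) = 1/(-101085/11) = -11/101085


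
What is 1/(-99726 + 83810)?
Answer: -1/15916 ≈ -6.2830e-5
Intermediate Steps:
1/(-99726 + 83810) = 1/(-15916) = -1/15916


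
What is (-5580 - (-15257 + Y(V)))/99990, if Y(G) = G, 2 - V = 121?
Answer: 4898/49995 ≈ 0.097970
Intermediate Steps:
V = -119 (V = 2 - 1*121 = 2 - 121 = -119)
(-5580 - (-15257 + Y(V)))/99990 = (-5580 - (-15257 - 119))/99990 = (-5580 - 1*(-15376))*(1/99990) = (-5580 + 15376)*(1/99990) = 9796*(1/99990) = 4898/49995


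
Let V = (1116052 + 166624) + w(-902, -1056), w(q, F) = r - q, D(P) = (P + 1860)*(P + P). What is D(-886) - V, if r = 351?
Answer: -3009857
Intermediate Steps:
D(P) = 2*P*(1860 + P) (D(P) = (1860 + P)*(2*P) = 2*P*(1860 + P))
w(q, F) = 351 - q
V = 1283929 (V = (1116052 + 166624) + (351 - 1*(-902)) = 1282676 + (351 + 902) = 1282676 + 1253 = 1283929)
D(-886) - V = 2*(-886)*(1860 - 886) - 1*1283929 = 2*(-886)*974 - 1283929 = -1725928 - 1283929 = -3009857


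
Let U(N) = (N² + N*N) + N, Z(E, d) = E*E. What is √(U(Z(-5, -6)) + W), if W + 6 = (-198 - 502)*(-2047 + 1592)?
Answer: √319769 ≈ 565.48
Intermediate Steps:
Z(E, d) = E²
U(N) = N + 2*N² (U(N) = (N² + N²) + N = 2*N² + N = N + 2*N²)
W = 318494 (W = -6 + (-198 - 502)*(-2047 + 1592) = -6 - 700*(-455) = -6 + 318500 = 318494)
√(U(Z(-5, -6)) + W) = √((-5)²*(1 + 2*(-5)²) + 318494) = √(25*(1 + 2*25) + 318494) = √(25*(1 + 50) + 318494) = √(25*51 + 318494) = √(1275 + 318494) = √319769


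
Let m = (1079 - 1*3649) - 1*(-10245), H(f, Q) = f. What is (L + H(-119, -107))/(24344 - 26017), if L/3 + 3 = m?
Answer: -3271/239 ≈ -13.686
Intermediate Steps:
m = 7675 (m = (1079 - 3649) + 10245 = -2570 + 10245 = 7675)
L = 23016 (L = -9 + 3*7675 = -9 + 23025 = 23016)
(L + H(-119, -107))/(24344 - 26017) = (23016 - 119)/(24344 - 26017) = 22897/(-1673) = 22897*(-1/1673) = -3271/239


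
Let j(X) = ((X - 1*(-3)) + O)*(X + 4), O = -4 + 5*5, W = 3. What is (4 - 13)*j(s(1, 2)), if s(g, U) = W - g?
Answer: -1404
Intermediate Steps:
O = 21 (O = -4 + 25 = 21)
s(g, U) = 3 - g
j(X) = (4 + X)*(24 + X) (j(X) = ((X - 1*(-3)) + 21)*(X + 4) = ((X + 3) + 21)*(4 + X) = ((3 + X) + 21)*(4 + X) = (24 + X)*(4 + X) = (4 + X)*(24 + X))
(4 - 13)*j(s(1, 2)) = (4 - 13)*(96 + (3 - 1*1)² + 28*(3 - 1*1)) = -9*(96 + (3 - 1)² + 28*(3 - 1)) = -9*(96 + 2² + 28*2) = -9*(96 + 4 + 56) = -9*156 = -1404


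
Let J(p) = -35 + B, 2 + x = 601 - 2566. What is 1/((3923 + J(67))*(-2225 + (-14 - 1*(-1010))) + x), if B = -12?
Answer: -1/4765571 ≈ -2.0984e-7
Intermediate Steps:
x = -1967 (x = -2 + (601 - 2566) = -2 - 1965 = -1967)
J(p) = -47 (J(p) = -35 - 12 = -47)
1/((3923 + J(67))*(-2225 + (-14 - 1*(-1010))) + x) = 1/((3923 - 47)*(-2225 + (-14 - 1*(-1010))) - 1967) = 1/(3876*(-2225 + (-14 + 1010)) - 1967) = 1/(3876*(-2225 + 996) - 1967) = 1/(3876*(-1229) - 1967) = 1/(-4763604 - 1967) = 1/(-4765571) = -1/4765571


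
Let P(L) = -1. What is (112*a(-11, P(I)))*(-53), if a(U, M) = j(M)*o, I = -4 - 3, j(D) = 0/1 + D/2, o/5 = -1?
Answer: -14840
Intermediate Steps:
o = -5 (o = 5*(-1) = -5)
j(D) = D/2 (j(D) = 0*1 + D*(½) = 0 + D/2 = D/2)
I = -7
a(U, M) = -5*M/2 (a(U, M) = (M/2)*(-5) = -5*M/2)
(112*a(-11, P(I)))*(-53) = (112*(-5/2*(-1)))*(-53) = (112*(5/2))*(-53) = 280*(-53) = -14840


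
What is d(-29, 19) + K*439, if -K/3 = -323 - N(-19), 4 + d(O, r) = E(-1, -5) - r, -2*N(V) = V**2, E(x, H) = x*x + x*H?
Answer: 375311/2 ≈ 1.8766e+5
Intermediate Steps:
E(x, H) = x**2 + H*x
N(V) = -V**2/2
d(O, r) = 2 - r (d(O, r) = -4 + (-(-5 - 1) - r) = -4 + (-1*(-6) - r) = -4 + (6 - r) = 2 - r)
K = 855/2 (K = -3*(-323 - (-1)*(-19)**2/2) = -3*(-323 - (-1)*361/2) = -3*(-323 - 1*(-361/2)) = -3*(-323 + 361/2) = -3*(-285/2) = 855/2 ≈ 427.50)
d(-29, 19) + K*439 = (2 - 1*19) + (855/2)*439 = (2 - 19) + 375345/2 = -17 + 375345/2 = 375311/2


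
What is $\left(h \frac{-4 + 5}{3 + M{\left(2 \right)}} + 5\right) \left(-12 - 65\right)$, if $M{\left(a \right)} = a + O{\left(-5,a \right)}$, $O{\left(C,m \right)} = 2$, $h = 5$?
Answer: $-440$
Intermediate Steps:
$M{\left(a \right)} = 2 + a$ ($M{\left(a \right)} = a + 2 = 2 + a$)
$\left(h \frac{-4 + 5}{3 + M{\left(2 \right)}} + 5\right) \left(-12 - 65\right) = \left(5 \frac{-4 + 5}{3 + \left(2 + 2\right)} + 5\right) \left(-12 - 65\right) = \left(5 \cdot 1 \frac{1}{3 + 4} + 5\right) \left(-77\right) = \left(5 \cdot 1 \cdot \frac{1}{7} + 5\right) \left(-77\right) = \left(5 \cdot \frac{1}{7} + 5\right) \left(-77\right) = \left(\frac{5}{7} + 5\right) \left(-77\right) = \frac{40}{7} \left(-77\right) = -440$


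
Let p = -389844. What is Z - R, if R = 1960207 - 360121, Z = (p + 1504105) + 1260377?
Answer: 774552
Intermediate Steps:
Z = 2374638 (Z = (-389844 + 1504105) + 1260377 = 1114261 + 1260377 = 2374638)
R = 1600086
Z - R = 2374638 - 1*1600086 = 2374638 - 1600086 = 774552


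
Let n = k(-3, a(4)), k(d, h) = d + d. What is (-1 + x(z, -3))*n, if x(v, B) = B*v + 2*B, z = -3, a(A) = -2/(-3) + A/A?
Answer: -12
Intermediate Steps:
a(A) = 5/3 (a(A) = -2*(-1/3) + 1 = 2/3 + 1 = 5/3)
k(d, h) = 2*d
n = -6 (n = 2*(-3) = -6)
x(v, B) = 2*B + B*v
(-1 + x(z, -3))*n = (-1 - 3*(2 - 3))*(-6) = (-1 - 3*(-1))*(-6) = (-1 + 3)*(-6) = 2*(-6) = -12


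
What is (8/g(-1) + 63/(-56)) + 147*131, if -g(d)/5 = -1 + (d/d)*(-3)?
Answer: 770251/40 ≈ 19256.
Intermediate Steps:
g(d) = 20 (g(d) = -5*(-1 + (d/d)*(-3)) = -5*(-1 + 1*(-3)) = -5*(-1 - 3) = -5*(-4) = 20)
(8/g(-1) + 63/(-56)) + 147*131 = (8/20 + 63/(-56)) + 147*131 = (8*(1/20) + 63*(-1/56)) + 19257 = (⅖ - 9/8) + 19257 = -29/40 + 19257 = 770251/40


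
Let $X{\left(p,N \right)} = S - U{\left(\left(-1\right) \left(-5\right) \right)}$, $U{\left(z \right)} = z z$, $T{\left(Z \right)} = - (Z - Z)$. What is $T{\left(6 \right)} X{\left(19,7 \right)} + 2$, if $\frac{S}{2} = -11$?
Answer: $2$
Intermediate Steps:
$S = -22$ ($S = 2 \left(-11\right) = -22$)
$T{\left(Z \right)} = 0$ ($T{\left(Z \right)} = \left(-1\right) 0 = 0$)
$U{\left(z \right)} = z^{2}$
$X{\left(p,N \right)} = -47$ ($X{\left(p,N \right)} = -22 - \left(\left(-1\right) \left(-5\right)\right)^{2} = -22 - 5^{2} = -22 - 25 = -47$)
$T{\left(6 \right)} X{\left(19,7 \right)} + 2 = 0 \left(-47\right) + 2 = 0 + 2 = 2$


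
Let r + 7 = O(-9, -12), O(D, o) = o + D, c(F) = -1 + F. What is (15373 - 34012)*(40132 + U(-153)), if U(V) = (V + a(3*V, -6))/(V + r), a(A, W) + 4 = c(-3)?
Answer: -135394683867/181 ≈ -7.4804e+8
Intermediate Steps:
O(D, o) = D + o
r = -28 (r = -7 + (-9 - 12) = -7 - 21 = -28)
a(A, W) = -8 (a(A, W) = -4 + (-1 - 3) = -4 - 4 = -8)
U(V) = (-8 + V)/(-28 + V) (U(V) = (V - 8)/(V - 28) = (-8 + V)/(-28 + V))
(15373 - 34012)*(40132 + U(-153)) = (15373 - 34012)*(40132 + (-8 - 153)/(-28 - 153)) = -18639*(40132 - 161/(-181)) = -18639*(40132 - 1/181*(-161)) = -18639*(40132 + 161/181) = -18639*7264053/181 = -135394683867/181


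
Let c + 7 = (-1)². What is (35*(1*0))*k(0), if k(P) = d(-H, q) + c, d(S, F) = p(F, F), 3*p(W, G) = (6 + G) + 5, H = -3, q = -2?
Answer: 0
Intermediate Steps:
p(W, G) = 11/3 + G/3 (p(W, G) = ((6 + G) + 5)/3 = (11 + G)/3 = 11/3 + G/3)
d(S, F) = 11/3 + F/3
c = -6 (c = -7 + (-1)² = -7 + 1 = -6)
k(P) = -3 (k(P) = (11/3 + (⅓)*(-2)) - 6 = (11/3 - ⅔) - 6 = 3 - 6 = -3)
(35*(1*0))*k(0) = (35*(1*0))*(-3) = (35*0)*(-3) = 0*(-3) = 0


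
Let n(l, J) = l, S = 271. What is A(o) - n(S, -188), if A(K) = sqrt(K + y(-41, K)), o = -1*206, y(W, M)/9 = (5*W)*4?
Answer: -271 + I*sqrt(7586) ≈ -271.0 + 87.098*I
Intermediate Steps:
y(W, M) = 180*W (y(W, M) = 9*((5*W)*4) = 9*(20*W) = 180*W)
o = -206
A(K) = sqrt(-7380 + K) (A(K) = sqrt(K + 180*(-41)) = sqrt(K - 7380) = sqrt(-7380 + K))
A(o) - n(S, -188) = sqrt(-7380 - 206) - 1*271 = sqrt(-7586) - 271 = I*sqrt(7586) - 271 = -271 + I*sqrt(7586)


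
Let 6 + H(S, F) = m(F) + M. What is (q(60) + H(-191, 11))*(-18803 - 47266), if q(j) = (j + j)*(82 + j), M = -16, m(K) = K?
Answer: -1125089001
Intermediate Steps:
q(j) = 2*j*(82 + j) (q(j) = (2*j)*(82 + j) = 2*j*(82 + j))
H(S, F) = -22 + F (H(S, F) = -6 + (F - 16) = -6 + (-16 + F) = -22 + F)
(q(60) + H(-191, 11))*(-18803 - 47266) = (2*60*(82 + 60) + (-22 + 11))*(-18803 - 47266) = (2*60*142 - 11)*(-66069) = (17040 - 11)*(-66069) = 17029*(-66069) = -1125089001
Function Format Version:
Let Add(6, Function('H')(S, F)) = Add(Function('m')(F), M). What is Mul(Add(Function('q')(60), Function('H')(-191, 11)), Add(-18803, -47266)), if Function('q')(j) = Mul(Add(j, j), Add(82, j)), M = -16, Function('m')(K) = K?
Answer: -1125089001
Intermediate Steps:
Function('q')(j) = Mul(2, j, Add(82, j)) (Function('q')(j) = Mul(Mul(2, j), Add(82, j)) = Mul(2, j, Add(82, j)))
Function('H')(S, F) = Add(-22, F) (Function('H')(S, F) = Add(-6, Add(F, -16)) = Add(-6, Add(-16, F)) = Add(-22, F))
Mul(Add(Function('q')(60), Function('H')(-191, 11)), Add(-18803, -47266)) = Mul(Add(Mul(2, 60, Add(82, 60)), Add(-22, 11)), Add(-18803, -47266)) = Mul(Add(Mul(2, 60, 142), -11), -66069) = Mul(Add(17040, -11), -66069) = Mul(17029, -66069) = -1125089001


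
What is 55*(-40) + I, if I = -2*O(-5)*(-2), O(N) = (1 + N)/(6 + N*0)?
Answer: -6608/3 ≈ -2202.7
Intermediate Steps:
O(N) = ⅙ + N/6 (O(N) = (1 + N)/(6 + 0) = (1 + N)/6 = (1 + N)*(⅙) = ⅙ + N/6)
I = -8/3 (I = -2*(⅙ + (⅙)*(-5))*(-2) = -2*(⅙ - ⅚)*(-2) = -2*(-⅔)*(-2) = (4/3)*(-2) = -8/3 ≈ -2.6667)
55*(-40) + I = 55*(-40) - 8/3 = -2200 - 8/3 = -6608/3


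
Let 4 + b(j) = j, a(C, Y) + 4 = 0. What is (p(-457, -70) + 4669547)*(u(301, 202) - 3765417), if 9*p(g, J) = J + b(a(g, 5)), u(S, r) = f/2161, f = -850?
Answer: -113989038650093005/6483 ≈ -1.7583e+13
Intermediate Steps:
u(S, r) = -850/2161
a(C, Y) = -4 (a(C, Y) = -4 + 0 = -4)
b(j) = -4 + j
p(g, J) = -8/9 + J/9 (p(g, J) = (J + (-4 - 4))/9 = (J - 8)/9 = (-8 + J)/9 = -8/9 + J/9)
(p(-457, -70) + 4669547)*(u(301, 202) - 3765417) = ((-8/9 + (⅑)*(-70)) + 4669547)*(-850/2161 - 3765417) = ((-8/9 - 70/9) + 4669547)*(-8137066987/2161) = (-26/3 + 4669547)*(-8137066987/2161) = (14008615/3)*(-8137066987/2161) = -113989038650093005/6483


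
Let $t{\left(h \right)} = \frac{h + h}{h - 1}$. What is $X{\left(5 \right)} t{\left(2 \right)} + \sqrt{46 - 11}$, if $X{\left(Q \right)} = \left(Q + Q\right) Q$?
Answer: $200 + \sqrt{35} \approx 205.92$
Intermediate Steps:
$t{\left(h \right)} = \frac{2 h}{-1 + h}$
$X{\left(Q \right)} = 2 Q^{2}$ ($X{\left(Q \right)} = 2 Q Q = 2 Q^{2}$)
$X{\left(5 \right)} t{\left(2 \right)} + \sqrt{46 - 11} = 2 \cdot 5^{2} \cdot 2 \cdot 2 \frac{1}{-1 + 2} + \sqrt{46 - 11} = 2 \cdot 25 \cdot 2 \cdot 2 \cdot 1^{-1} + \sqrt{35} = 50 \cdot 2 \cdot 2 \cdot 1 + \sqrt{35} = 50 \cdot 4 + \sqrt{35} = 200 + \sqrt{35}$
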